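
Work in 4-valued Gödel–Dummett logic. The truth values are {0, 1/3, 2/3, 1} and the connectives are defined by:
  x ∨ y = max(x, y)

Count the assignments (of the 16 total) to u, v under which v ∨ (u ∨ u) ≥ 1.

7

u = 0, v = 0 ↦ 0  <
u = 0, v = 1/3 ↦ 1/3  <
u = 0, v = 2/3 ↦ 2/3  <
u = 0, v = 1 ↦ 1  ≥
u = 1/3, v = 0 ↦ 1/3  <
u = 1/3, v = 1/3 ↦ 1/3  <
u = 1/3, v = 2/3 ↦ 2/3  <
u = 1/3, v = 1 ↦ 1  ≥
u = 2/3, v = 0 ↦ 2/3  <
u = 2/3, v = 1/3 ↦ 2/3  <
u = 2/3, v = 2/3 ↦ 2/3  <
u = 2/3, v = 1 ↦ 1  ≥
u = 1, v = 0 ↦ 1  ≥
u = 1, v = 1/3 ↦ 1  ≥
u = 1, v = 2/3 ↦ 1  ≥
u = 1, v = 1 ↦ 1  ≥
So 7 of the 16 assignments meet the threshold.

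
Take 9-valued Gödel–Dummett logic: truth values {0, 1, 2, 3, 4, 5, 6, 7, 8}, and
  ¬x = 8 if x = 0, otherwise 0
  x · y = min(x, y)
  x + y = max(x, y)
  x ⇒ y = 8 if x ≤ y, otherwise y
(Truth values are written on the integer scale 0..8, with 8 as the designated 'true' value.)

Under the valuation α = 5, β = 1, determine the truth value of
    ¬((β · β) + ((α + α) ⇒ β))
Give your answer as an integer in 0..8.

β · β = 1 · 1 = 1
α + α = 5 + 5 = 5
(α + α) ⇒ β = 5 ⇒ 1 = 1
(β · β) + ((α + α) ⇒ β) = 1 + 1 = 1
¬((β · β) + ((α + α) ⇒ β)) = ¬1 = 0

0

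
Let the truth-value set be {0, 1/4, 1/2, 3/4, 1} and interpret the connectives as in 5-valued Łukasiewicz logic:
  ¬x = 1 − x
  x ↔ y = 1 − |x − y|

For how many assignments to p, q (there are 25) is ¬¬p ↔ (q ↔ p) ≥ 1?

7

value 1: 7 assignments (counts)
value 3/4: 7 assignments
value 1/2: 6 assignments
value 1/4: 3 assignments
value 0: 2 assignments
So 7 of the 25 assignments meet the threshold.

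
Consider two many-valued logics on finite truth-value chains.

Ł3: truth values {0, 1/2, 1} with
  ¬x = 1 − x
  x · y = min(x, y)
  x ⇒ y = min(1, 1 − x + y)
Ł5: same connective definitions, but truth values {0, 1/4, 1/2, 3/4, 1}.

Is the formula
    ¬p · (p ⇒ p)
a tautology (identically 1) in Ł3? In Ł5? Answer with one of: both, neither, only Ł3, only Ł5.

In Ł3: at p = 1/2 the value is 1/2 — not a tautology.
In Ł5: at p = 1/4 the value is 3/4 — not a tautology.

neither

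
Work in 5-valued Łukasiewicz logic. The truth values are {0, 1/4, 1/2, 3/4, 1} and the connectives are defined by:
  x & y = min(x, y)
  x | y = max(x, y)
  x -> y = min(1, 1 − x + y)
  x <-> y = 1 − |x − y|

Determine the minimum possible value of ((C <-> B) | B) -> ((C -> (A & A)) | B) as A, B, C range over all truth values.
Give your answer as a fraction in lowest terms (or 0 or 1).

1/2

Take A = 0, B = 1/2, C = 1/2:
C <-> B = 1/2 <-> 1/2 = 1
(C <-> B) | B = 1 | 1/2 = 1
A & A = 0 & 0 = 0
C -> (A & A) = 1/2 -> 0 = 1/2
(C -> (A & A)) | B = 1/2 | 1/2 = 1/2
((C <-> B) | B) -> ((C -> (A & A)) | B) = 1 -> 1/2 = 1/2
No assignment yields a value below 1/2, so this is the minimum.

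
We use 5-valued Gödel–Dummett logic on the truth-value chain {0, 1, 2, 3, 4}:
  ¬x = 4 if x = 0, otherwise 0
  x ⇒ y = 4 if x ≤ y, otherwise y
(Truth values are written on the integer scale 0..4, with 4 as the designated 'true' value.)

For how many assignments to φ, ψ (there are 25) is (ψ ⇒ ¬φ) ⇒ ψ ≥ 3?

value 4: 17 assignments (counts)
value 3: 1 assignment (counts)
value 2: 1 assignment
value 1: 1 assignment
value 0: 5 assignments
So 18 of the 25 assignments meet the threshold.

18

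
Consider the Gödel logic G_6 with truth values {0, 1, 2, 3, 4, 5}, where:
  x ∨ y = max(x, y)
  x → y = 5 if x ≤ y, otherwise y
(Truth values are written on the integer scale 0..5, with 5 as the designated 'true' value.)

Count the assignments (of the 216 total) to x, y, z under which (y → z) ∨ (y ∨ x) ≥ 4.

192

value 5: 166 assignments (counts)
value 4: 26 assignments (counts)
value 3: 15 assignments
value 2: 7 assignments
value 1: 2 assignments
So 192 of the 216 assignments meet the threshold.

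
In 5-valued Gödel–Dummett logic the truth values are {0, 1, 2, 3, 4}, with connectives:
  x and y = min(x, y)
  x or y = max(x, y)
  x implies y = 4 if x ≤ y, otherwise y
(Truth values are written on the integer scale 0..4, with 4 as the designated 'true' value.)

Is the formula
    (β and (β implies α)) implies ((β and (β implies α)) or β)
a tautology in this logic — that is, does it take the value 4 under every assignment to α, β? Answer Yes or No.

Yes

At α = 2, β = 4, for instance:
β implies α = 4 implies 2 = 2
β and (β implies α) = 4 and 2 = 2
(β and (β implies α)) or β = 2 or 4 = 4
(β and (β implies α)) implies ((β and (β implies α)) or β) = 2 implies 4 = 4
and checking the remaining 24 assignments likewise gives ≥ 4 in every case.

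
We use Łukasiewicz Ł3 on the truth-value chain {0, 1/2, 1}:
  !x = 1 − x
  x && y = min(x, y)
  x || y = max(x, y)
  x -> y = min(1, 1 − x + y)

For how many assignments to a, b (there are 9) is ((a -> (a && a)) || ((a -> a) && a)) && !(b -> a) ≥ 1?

1

a = 0, b = 0 ↦ 0  <
a = 0, b = 1/2 ↦ 1/2  <
a = 0, b = 1 ↦ 1  ≥
a = 1/2, b = 0 ↦ 0  <
a = 1/2, b = 1/2 ↦ 0  <
a = 1/2, b = 1 ↦ 1/2  <
a = 1, b = 0 ↦ 0  <
a = 1, b = 1/2 ↦ 0  <
a = 1, b = 1 ↦ 0  <
So 1 of the 9 assignments meets the threshold.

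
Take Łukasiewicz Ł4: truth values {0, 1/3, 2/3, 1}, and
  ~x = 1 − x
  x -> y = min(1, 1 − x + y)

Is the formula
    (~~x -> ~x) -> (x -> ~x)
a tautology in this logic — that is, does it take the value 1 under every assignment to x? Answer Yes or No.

Yes

x = 0 ↦ 1
x = 1/3 ↦ 1
x = 2/3 ↦ 1
x = 1 ↦ 1
Every assignment gives a value ≥ 1.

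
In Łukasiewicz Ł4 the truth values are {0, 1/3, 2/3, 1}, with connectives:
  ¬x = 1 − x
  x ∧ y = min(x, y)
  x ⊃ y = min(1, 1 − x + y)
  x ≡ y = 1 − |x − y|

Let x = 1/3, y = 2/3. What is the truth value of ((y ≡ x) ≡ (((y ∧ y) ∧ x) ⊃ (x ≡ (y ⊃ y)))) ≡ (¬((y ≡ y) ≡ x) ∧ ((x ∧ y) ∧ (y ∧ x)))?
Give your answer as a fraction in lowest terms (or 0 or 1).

y ≡ x = 2/3 ≡ 1/3 = 2/3
y ∧ y = 2/3 ∧ 2/3 = 2/3
(y ∧ y) ∧ x = 2/3 ∧ 1/3 = 1/3
y ⊃ y = 2/3 ⊃ 2/3 = 1
x ≡ (y ⊃ y) = 1/3 ≡ 1 = 1/3
((y ∧ y) ∧ x) ⊃ (x ≡ (y ⊃ y)) = 1/3 ⊃ 1/3 = 1
(y ≡ x) ≡ (((y ∧ y) ∧ x) ⊃ (x ≡ (y ⊃ y))) = 2/3 ≡ 1 = 2/3
y ≡ y = 2/3 ≡ 2/3 = 1
(y ≡ y) ≡ x = 1 ≡ 1/3 = 1/3
¬((y ≡ y) ≡ x) = ¬1/3 = 2/3
x ∧ y = 1/3 ∧ 2/3 = 1/3
y ∧ x = 2/3 ∧ 1/3 = 1/3
(x ∧ y) ∧ (y ∧ x) = 1/3 ∧ 1/3 = 1/3
¬((y ≡ y) ≡ x) ∧ ((x ∧ y) ∧ (y ∧ x)) = 2/3 ∧ 1/3 = 1/3
((y ≡ x) ≡ (((y ∧ y) ∧ x) ⊃ (x ≡ (y ⊃ y)))) ≡ (¬((y ≡ y) ≡ x) ∧ ((x ∧ y) ∧ (y ∧ x))) = 2/3 ≡ 1/3 = 2/3

2/3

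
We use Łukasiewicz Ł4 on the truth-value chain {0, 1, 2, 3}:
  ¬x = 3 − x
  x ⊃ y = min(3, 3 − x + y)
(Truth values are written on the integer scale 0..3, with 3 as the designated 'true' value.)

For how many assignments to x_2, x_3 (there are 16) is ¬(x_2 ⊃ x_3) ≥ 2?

3

x_2 = 0, x_3 = 0 ↦ 0  <
x_2 = 0, x_3 = 1 ↦ 0  <
x_2 = 0, x_3 = 2 ↦ 0  <
x_2 = 0, x_3 = 3 ↦ 0  <
x_2 = 1, x_3 = 0 ↦ 1  <
x_2 = 1, x_3 = 1 ↦ 0  <
x_2 = 1, x_3 = 2 ↦ 0  <
x_2 = 1, x_3 = 3 ↦ 0  <
x_2 = 2, x_3 = 0 ↦ 2  ≥
x_2 = 2, x_3 = 1 ↦ 1  <
x_2 = 2, x_3 = 2 ↦ 0  <
x_2 = 2, x_3 = 3 ↦ 0  <
x_2 = 3, x_3 = 0 ↦ 3  ≥
x_2 = 3, x_3 = 1 ↦ 2  ≥
x_2 = 3, x_3 = 2 ↦ 1  <
x_2 = 3, x_3 = 3 ↦ 0  <
So 3 of the 16 assignments meet the threshold.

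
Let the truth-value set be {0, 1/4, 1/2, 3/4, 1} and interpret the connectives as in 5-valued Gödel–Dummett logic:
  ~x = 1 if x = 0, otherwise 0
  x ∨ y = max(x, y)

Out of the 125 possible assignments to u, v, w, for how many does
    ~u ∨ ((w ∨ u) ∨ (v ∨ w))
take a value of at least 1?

77

value 1: 77 assignments (counts)
value 3/4: 30 assignments
value 1/2: 14 assignments
value 1/4: 4 assignments
So 77 of the 125 assignments meet the threshold.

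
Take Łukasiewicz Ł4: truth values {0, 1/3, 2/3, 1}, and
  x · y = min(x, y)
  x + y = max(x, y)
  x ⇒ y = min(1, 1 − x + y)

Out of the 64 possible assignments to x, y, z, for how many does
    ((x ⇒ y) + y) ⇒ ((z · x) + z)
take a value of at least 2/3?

value 1: 26 assignments (counts)
value 2/3: 15 assignments (counts)
value 1/3: 13 assignments
value 0: 10 assignments
So 41 of the 64 assignments meet the threshold.

41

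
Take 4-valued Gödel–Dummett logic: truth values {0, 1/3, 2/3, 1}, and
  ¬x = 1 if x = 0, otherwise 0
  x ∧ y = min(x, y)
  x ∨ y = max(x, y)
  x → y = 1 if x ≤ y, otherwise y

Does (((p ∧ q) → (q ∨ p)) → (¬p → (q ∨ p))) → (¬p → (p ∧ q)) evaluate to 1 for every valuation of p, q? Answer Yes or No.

No

Counterexample: take p = 0, q = 1/3.
p ∧ q = 0 ∧ 1/3 = 0
q ∨ p = 1/3 ∨ 0 = 1/3
(p ∧ q) → (q ∨ p) = 0 → 1/3 = 1
¬p = ¬0 = 1
¬p → (q ∨ p) = 1 → 1/3 = 1/3
((p ∧ q) → (q ∨ p)) → (¬p → (q ∨ p)) = 1 → 1/3 = 1/3
¬p → (p ∧ q) = 1 → 0 = 0
(((p ∧ q) → (q ∨ p)) → (¬p → (q ∨ p))) → (¬p → (p ∧ q)) = 1/3 → 0 = 0
This gives 0 ≠ 1.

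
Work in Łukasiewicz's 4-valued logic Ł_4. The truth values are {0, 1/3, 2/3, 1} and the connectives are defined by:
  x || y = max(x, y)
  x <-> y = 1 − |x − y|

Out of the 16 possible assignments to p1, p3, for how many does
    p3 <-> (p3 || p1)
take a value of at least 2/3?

p1 = 0, p3 = 0 ↦ 1  ≥
p1 = 0, p3 = 1/3 ↦ 1  ≥
p1 = 0, p3 = 2/3 ↦ 1  ≥
p1 = 0, p3 = 1 ↦ 1  ≥
p1 = 1/3, p3 = 0 ↦ 2/3  ≥
p1 = 1/3, p3 = 1/3 ↦ 1  ≥
p1 = 1/3, p3 = 2/3 ↦ 1  ≥
p1 = 1/3, p3 = 1 ↦ 1  ≥
p1 = 2/3, p3 = 0 ↦ 1/3  <
p1 = 2/3, p3 = 1/3 ↦ 2/3  ≥
p1 = 2/3, p3 = 2/3 ↦ 1  ≥
p1 = 2/3, p3 = 1 ↦ 1  ≥
p1 = 1, p3 = 0 ↦ 0  <
p1 = 1, p3 = 1/3 ↦ 1/3  <
p1 = 1, p3 = 2/3 ↦ 2/3  ≥
p1 = 1, p3 = 1 ↦ 1  ≥
So 13 of the 16 assignments meet the threshold.

13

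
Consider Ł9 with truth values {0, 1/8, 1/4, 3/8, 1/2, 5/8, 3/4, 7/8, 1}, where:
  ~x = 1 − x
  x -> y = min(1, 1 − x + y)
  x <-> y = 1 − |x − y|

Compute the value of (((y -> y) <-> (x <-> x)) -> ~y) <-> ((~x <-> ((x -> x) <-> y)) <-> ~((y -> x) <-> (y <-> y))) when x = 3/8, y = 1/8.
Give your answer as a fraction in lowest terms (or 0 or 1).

5/8

y -> y = 1/8 -> 1/8 = 1
x <-> x = 3/8 <-> 3/8 = 1
(y -> y) <-> (x <-> x) = 1 <-> 1 = 1
~y = ~1/8 = 7/8
((y -> y) <-> (x <-> x)) -> ~y = 1 -> 7/8 = 7/8
~x = ~3/8 = 5/8
x -> x = 3/8 -> 3/8 = 1
(x -> x) <-> y = 1 <-> 1/8 = 1/8
~x <-> ((x -> x) <-> y) = 5/8 <-> 1/8 = 1/2
y -> x = 1/8 -> 3/8 = 1
y <-> y = 1/8 <-> 1/8 = 1
(y -> x) <-> (y <-> y) = 1 <-> 1 = 1
~((y -> x) <-> (y <-> y)) = ~1 = 0
(~x <-> ((x -> x) <-> y)) <-> ~((y -> x) <-> (y <-> y)) = 1/2 <-> 0 = 1/2
(((y -> y) <-> (x <-> x)) -> ~y) <-> ((~x <-> ((x -> x) <-> y)) <-> ~((y -> x) <-> (y <-> y))) = 7/8 <-> 1/2 = 5/8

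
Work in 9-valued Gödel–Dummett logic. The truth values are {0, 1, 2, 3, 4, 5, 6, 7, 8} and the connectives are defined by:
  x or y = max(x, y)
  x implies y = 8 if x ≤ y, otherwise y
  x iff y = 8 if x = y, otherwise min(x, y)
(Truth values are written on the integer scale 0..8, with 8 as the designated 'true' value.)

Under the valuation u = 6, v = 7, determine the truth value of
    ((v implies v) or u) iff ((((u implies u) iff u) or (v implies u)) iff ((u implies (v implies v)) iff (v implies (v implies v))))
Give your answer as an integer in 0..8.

v implies v = 7 implies 7 = 8
(v implies v) or u = 8 or 6 = 8
u implies u = 6 implies 6 = 8
(u implies u) iff u = 8 iff 6 = 6
v implies u = 7 implies 6 = 6
((u implies u) iff u) or (v implies u) = 6 or 6 = 6
v implies v = 7 implies 7 = 8
u implies (v implies v) = 6 implies 8 = 8
v implies v = 7 implies 7 = 8
v implies (v implies v) = 7 implies 8 = 8
(u implies (v implies v)) iff (v implies (v implies v)) = 8 iff 8 = 8
(((u implies u) iff u) or (v implies u)) iff ((u implies (v implies v)) iff (v implies (v implies v))) = 6 iff 8 = 6
((v implies v) or u) iff ((((u implies u) iff u) or (v implies u)) iff ((u implies (v implies v)) iff (v implies (v implies v)))) = 8 iff 6 = 6

6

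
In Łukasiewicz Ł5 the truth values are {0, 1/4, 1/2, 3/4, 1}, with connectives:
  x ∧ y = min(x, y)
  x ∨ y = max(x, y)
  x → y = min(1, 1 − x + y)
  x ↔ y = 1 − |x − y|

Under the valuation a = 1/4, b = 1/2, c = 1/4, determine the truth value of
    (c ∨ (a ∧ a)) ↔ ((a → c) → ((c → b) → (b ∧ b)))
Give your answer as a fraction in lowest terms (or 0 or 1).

a ∧ a = 1/4 ∧ 1/4 = 1/4
c ∨ (a ∧ a) = 1/4 ∨ 1/4 = 1/4
a → c = 1/4 → 1/4 = 1
c → b = 1/4 → 1/2 = 1
b ∧ b = 1/2 ∧ 1/2 = 1/2
(c → b) → (b ∧ b) = 1 → 1/2 = 1/2
(a → c) → ((c → b) → (b ∧ b)) = 1 → 1/2 = 1/2
(c ∨ (a ∧ a)) ↔ ((a → c) → ((c → b) → (b ∧ b))) = 1/4 ↔ 1/2 = 3/4

3/4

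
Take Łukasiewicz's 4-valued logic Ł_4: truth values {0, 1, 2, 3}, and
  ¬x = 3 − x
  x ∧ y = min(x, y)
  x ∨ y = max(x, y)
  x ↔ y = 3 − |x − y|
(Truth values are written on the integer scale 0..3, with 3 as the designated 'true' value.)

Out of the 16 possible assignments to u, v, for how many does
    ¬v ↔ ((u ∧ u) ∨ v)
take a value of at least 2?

9

u = 0, v = 0 ↦ 0  <
u = 0, v = 1 ↦ 2  ≥
u = 0, v = 2 ↦ 2  ≥
u = 0, v = 3 ↦ 0  <
u = 1, v = 0 ↦ 1  <
u = 1, v = 1 ↦ 2  ≥
u = 1, v = 2 ↦ 2  ≥
u = 1, v = 3 ↦ 0  <
u = 2, v = 0 ↦ 2  ≥
u = 2, v = 1 ↦ 3  ≥
u = 2, v = 2 ↦ 2  ≥
u = 2, v = 3 ↦ 0  <
u = 3, v = 0 ↦ 3  ≥
u = 3, v = 1 ↦ 2  ≥
u = 3, v = 2 ↦ 1  <
u = 3, v = 3 ↦ 0  <
So 9 of the 16 assignments meet the threshold.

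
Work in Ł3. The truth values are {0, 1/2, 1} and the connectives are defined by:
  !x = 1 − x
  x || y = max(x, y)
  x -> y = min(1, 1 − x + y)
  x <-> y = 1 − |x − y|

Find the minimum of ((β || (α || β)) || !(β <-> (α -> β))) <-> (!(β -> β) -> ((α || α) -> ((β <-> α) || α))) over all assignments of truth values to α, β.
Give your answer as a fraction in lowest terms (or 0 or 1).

1/2

Take α = 0, β = 1/2:
α || β = 0 || 1/2 = 1/2
β || (α || β) = 1/2 || 1/2 = 1/2
α -> β = 0 -> 1/2 = 1
β <-> (α -> β) = 1/2 <-> 1 = 1/2
!(β <-> (α -> β)) = !1/2 = 1/2
(β || (α || β)) || !(β <-> (α -> β)) = 1/2 || 1/2 = 1/2
β -> β = 1/2 -> 1/2 = 1
!(β -> β) = !1 = 0
α || α = 0 || 0 = 0
β <-> α = 1/2 <-> 0 = 1/2
(β <-> α) || α = 1/2 || 0 = 1/2
(α || α) -> ((β <-> α) || α) = 0 -> 1/2 = 1
!(β -> β) -> ((α || α) -> ((β <-> α) || α)) = 0 -> 1 = 1
((β || (α || β)) || !(β <-> (α -> β))) <-> (!(β -> β) -> ((α || α) -> ((β <-> α) || α))) = 1/2 <-> 1 = 1/2
No assignment yields a value below 1/2, so this is the minimum.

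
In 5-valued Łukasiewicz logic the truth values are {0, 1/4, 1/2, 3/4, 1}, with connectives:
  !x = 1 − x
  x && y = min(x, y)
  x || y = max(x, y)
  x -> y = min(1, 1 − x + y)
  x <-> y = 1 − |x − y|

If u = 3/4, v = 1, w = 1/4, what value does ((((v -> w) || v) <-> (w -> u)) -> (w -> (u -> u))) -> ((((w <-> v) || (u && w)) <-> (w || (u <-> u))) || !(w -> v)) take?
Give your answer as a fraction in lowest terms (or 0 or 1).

v -> w = 1 -> 1/4 = 1/4
(v -> w) || v = 1/4 || 1 = 1
w -> u = 1/4 -> 3/4 = 1
((v -> w) || v) <-> (w -> u) = 1 <-> 1 = 1
u -> u = 3/4 -> 3/4 = 1
w -> (u -> u) = 1/4 -> 1 = 1
(((v -> w) || v) <-> (w -> u)) -> (w -> (u -> u)) = 1 -> 1 = 1
w <-> v = 1/4 <-> 1 = 1/4
u && w = 3/4 && 1/4 = 1/4
(w <-> v) || (u && w) = 1/4 || 1/4 = 1/4
u <-> u = 3/4 <-> 3/4 = 1
w || (u <-> u) = 1/4 || 1 = 1
((w <-> v) || (u && w)) <-> (w || (u <-> u)) = 1/4 <-> 1 = 1/4
w -> v = 1/4 -> 1 = 1
!(w -> v) = !1 = 0
(((w <-> v) || (u && w)) <-> (w || (u <-> u))) || !(w -> v) = 1/4 || 0 = 1/4
((((v -> w) || v) <-> (w -> u)) -> (w -> (u -> u))) -> ((((w <-> v) || (u && w)) <-> (w || (u <-> u))) || !(w -> v)) = 1 -> 1/4 = 1/4

1/4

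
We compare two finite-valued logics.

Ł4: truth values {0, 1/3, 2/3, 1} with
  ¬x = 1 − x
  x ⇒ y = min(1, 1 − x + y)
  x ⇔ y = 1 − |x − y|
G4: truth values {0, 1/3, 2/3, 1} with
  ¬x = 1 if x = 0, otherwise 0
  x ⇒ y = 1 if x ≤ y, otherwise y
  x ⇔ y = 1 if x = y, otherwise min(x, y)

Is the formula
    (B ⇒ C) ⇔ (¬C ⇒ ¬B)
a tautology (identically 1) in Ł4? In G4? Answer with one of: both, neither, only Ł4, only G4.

only Ł4

In Ł4: every assignment gives 1 — tautology.
In G4: at B = 2/3, C = 1/3 the value is 1/3 — not a tautology.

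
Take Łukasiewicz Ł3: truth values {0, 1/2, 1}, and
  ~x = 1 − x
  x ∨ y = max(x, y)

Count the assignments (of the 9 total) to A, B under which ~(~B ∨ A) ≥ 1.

1

A = 0, B = 0 ↦ 0  <
A = 0, B = 1/2 ↦ 1/2  <
A = 0, B = 1 ↦ 1  ≥
A = 1/2, B = 0 ↦ 0  <
A = 1/2, B = 1/2 ↦ 1/2  <
A = 1/2, B = 1 ↦ 1/2  <
A = 1, B = 0 ↦ 0  <
A = 1, B = 1/2 ↦ 0  <
A = 1, B = 1 ↦ 0  <
So 1 of the 9 assignments meets the threshold.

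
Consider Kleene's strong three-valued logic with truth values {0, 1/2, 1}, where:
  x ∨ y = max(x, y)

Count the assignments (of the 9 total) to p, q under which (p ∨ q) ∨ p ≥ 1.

5

p = 0, q = 0 ↦ 0  <
p = 0, q = 1/2 ↦ 1/2  <
p = 0, q = 1 ↦ 1  ≥
p = 1/2, q = 0 ↦ 1/2  <
p = 1/2, q = 1/2 ↦ 1/2  <
p = 1/2, q = 1 ↦ 1  ≥
p = 1, q = 0 ↦ 1  ≥
p = 1, q = 1/2 ↦ 1  ≥
p = 1, q = 1 ↦ 1  ≥
So 5 of the 9 assignments meet the threshold.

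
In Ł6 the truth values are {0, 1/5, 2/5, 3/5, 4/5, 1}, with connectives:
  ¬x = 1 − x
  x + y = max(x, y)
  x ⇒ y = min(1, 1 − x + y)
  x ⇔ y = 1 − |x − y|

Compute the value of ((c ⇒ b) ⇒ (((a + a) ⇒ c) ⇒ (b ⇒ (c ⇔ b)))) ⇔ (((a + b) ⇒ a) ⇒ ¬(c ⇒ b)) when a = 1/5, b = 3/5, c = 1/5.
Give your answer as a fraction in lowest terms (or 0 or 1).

c ⇒ b = 1/5 ⇒ 3/5 = 1
a + a = 1/5 + 1/5 = 1/5
(a + a) ⇒ c = 1/5 ⇒ 1/5 = 1
c ⇔ b = 1/5 ⇔ 3/5 = 3/5
b ⇒ (c ⇔ b) = 3/5 ⇒ 3/5 = 1
((a + a) ⇒ c) ⇒ (b ⇒ (c ⇔ b)) = 1 ⇒ 1 = 1
(c ⇒ b) ⇒ (((a + a) ⇒ c) ⇒ (b ⇒ (c ⇔ b))) = 1 ⇒ 1 = 1
a + b = 1/5 + 3/5 = 3/5
(a + b) ⇒ a = 3/5 ⇒ 1/5 = 3/5
c ⇒ b = 1/5 ⇒ 3/5 = 1
¬(c ⇒ b) = ¬1 = 0
((a + b) ⇒ a) ⇒ ¬(c ⇒ b) = 3/5 ⇒ 0 = 2/5
((c ⇒ b) ⇒ (((a + a) ⇒ c) ⇒ (b ⇒ (c ⇔ b)))) ⇔ (((a + b) ⇒ a) ⇒ ¬(c ⇒ b)) = 1 ⇔ 2/5 = 2/5

2/5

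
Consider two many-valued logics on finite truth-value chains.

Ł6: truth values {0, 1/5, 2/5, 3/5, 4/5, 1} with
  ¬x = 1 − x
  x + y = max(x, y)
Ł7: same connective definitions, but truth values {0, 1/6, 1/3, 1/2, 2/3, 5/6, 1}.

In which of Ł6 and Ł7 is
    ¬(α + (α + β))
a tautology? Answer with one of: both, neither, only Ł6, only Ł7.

In Ł6: at α = 0, β = 1/5 the value is 4/5 — not a tautology.
In Ł7: at α = 0, β = 1/6 the value is 5/6 — not a tautology.

neither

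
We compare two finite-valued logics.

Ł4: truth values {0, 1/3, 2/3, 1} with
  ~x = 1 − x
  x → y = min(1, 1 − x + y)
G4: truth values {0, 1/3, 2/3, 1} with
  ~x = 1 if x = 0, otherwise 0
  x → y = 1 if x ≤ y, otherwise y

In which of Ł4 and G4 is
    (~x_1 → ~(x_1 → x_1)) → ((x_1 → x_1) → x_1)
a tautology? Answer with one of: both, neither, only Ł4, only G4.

only Ł4

In Ł4: every assignment gives 1 — tautology.
In G4: at x_1 = 1/3 the value is 1/3 — not a tautology.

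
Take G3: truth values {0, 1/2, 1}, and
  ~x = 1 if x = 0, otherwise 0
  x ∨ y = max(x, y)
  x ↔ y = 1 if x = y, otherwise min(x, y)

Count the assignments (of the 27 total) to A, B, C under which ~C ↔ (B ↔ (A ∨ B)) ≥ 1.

value 1: 10 assignments (counts)
value 1/2: 1 assignment
value 0: 16 assignments
So 10 of the 27 assignments meet the threshold.

10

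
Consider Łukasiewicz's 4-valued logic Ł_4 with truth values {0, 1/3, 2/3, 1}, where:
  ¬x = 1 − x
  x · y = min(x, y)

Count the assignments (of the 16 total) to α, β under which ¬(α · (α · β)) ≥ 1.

α = 0, β = 0 ↦ 1  ≥
α = 0, β = 1/3 ↦ 1  ≥
α = 0, β = 2/3 ↦ 1  ≥
α = 0, β = 1 ↦ 1  ≥
α = 1/3, β = 0 ↦ 1  ≥
α = 1/3, β = 1/3 ↦ 2/3  <
α = 1/3, β = 2/3 ↦ 2/3  <
α = 1/3, β = 1 ↦ 2/3  <
α = 2/3, β = 0 ↦ 1  ≥
α = 2/3, β = 1/3 ↦ 2/3  <
α = 2/3, β = 2/3 ↦ 1/3  <
α = 2/3, β = 1 ↦ 1/3  <
α = 1, β = 0 ↦ 1  ≥
α = 1, β = 1/3 ↦ 2/3  <
α = 1, β = 2/3 ↦ 1/3  <
α = 1, β = 1 ↦ 0  <
So 7 of the 16 assignments meet the threshold.

7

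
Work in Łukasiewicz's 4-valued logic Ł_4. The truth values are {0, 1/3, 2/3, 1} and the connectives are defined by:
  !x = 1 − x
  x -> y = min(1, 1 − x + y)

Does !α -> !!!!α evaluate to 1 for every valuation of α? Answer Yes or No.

Counterexample: take α = 0.
!α = !0 = 1
!α = !0 = 1
!!α = !1 = 0
!!!α = !0 = 1
!!!!α = !1 = 0
!α -> !!!!α = 1 -> 0 = 0
This gives 0 ≠ 1.

No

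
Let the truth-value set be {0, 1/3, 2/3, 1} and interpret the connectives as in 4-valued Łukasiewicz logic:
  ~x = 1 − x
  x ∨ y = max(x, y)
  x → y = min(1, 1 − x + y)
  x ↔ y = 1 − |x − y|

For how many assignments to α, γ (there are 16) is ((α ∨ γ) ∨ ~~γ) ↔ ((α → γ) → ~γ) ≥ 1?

α = 0, γ = 0 ↦ 0  <
α = 0, γ = 1/3 ↦ 2/3  <
α = 0, γ = 2/3 ↦ 2/3  <
α = 0, γ = 1 ↦ 0  <
α = 1/3, γ = 0 ↦ 1/3  <
α = 1/3, γ = 1/3 ↦ 2/3  <
α = 1/3, γ = 2/3 ↦ 2/3  <
α = 1/3, γ = 1 ↦ 0  <
α = 2/3, γ = 0 ↦ 2/3  <
α = 2/3, γ = 1/3 ↦ 2/3  <
α = 2/3, γ = 2/3 ↦ 2/3  <
α = 2/3, γ = 1 ↦ 0  <
α = 1, γ = 0 ↦ 1  ≥
α = 1, γ = 1/3 ↦ 1  ≥
α = 1, γ = 2/3 ↦ 2/3  <
α = 1, γ = 1 ↦ 0  <
So 2 of the 16 assignments meet the threshold.

2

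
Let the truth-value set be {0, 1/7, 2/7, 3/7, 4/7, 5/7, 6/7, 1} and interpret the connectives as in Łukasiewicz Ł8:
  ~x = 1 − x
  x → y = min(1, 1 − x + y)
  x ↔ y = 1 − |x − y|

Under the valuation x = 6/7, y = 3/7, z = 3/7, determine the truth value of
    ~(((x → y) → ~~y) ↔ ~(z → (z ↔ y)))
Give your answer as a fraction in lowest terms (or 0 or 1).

x → y = 6/7 → 3/7 = 4/7
~y = ~3/7 = 4/7
~~y = ~4/7 = 3/7
(x → y) → ~~y = 4/7 → 3/7 = 6/7
z ↔ y = 3/7 ↔ 3/7 = 1
z → (z ↔ y) = 3/7 → 1 = 1
~(z → (z ↔ y)) = ~1 = 0
((x → y) → ~~y) ↔ ~(z → (z ↔ y)) = 6/7 ↔ 0 = 1/7
~(((x → y) → ~~y) ↔ ~(z → (z ↔ y))) = ~1/7 = 6/7

6/7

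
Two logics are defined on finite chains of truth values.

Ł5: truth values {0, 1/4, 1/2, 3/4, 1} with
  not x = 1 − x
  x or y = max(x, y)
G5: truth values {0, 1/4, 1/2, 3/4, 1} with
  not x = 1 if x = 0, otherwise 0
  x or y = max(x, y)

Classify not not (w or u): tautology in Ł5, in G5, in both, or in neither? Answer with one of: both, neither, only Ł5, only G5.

In Ł5: at u = 0, w = 0 the value is 0 — not a tautology.
In G5: at u = 0, w = 0 the value is 0 — not a tautology.

neither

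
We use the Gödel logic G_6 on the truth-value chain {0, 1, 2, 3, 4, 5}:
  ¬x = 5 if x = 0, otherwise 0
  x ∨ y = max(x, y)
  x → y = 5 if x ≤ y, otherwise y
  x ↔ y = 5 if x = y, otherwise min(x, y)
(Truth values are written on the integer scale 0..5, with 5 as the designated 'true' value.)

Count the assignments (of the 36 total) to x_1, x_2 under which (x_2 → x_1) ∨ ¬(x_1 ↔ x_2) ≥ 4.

27

value 5: 26 assignments (counts)
value 4: 1 assignment (counts)
value 3: 2 assignments
value 2: 3 assignments
value 1: 4 assignments
So 27 of the 36 assignments meet the threshold.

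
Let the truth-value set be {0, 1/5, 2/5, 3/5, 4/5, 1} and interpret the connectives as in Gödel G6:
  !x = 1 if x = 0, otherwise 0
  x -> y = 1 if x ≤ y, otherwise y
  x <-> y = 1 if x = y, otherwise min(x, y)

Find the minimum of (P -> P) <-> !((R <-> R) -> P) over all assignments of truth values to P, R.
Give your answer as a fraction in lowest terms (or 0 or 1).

0

Take P = 1/5, R = 0:
P -> P = 1/5 -> 1/5 = 1
R <-> R = 0 <-> 0 = 1
(R <-> R) -> P = 1 -> 1/5 = 1/5
!((R <-> R) -> P) = !1/5 = 0
(P -> P) <-> !((R <-> R) -> P) = 1 <-> 0 = 0
No assignment yields a value below 0, so this is the minimum.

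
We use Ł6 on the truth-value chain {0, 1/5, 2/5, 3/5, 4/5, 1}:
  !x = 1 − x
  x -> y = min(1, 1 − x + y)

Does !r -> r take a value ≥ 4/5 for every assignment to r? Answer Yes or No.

Counterexample: take r = 0.
!r = !0 = 1
!r -> r = 1 -> 0 = 0
This gives 0, which is below 4/5.

No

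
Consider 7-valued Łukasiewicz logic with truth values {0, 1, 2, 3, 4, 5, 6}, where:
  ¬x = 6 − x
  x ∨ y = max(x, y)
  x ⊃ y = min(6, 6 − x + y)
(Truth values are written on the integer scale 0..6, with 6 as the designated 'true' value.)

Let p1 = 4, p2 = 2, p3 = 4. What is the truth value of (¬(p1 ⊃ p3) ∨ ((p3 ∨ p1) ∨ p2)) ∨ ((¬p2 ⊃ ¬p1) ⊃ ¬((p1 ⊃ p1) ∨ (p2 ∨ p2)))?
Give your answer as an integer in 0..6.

4

p1 ⊃ p3 = 4 ⊃ 4 = 6
¬(p1 ⊃ p3) = ¬6 = 0
p3 ∨ p1 = 4 ∨ 4 = 4
(p3 ∨ p1) ∨ p2 = 4 ∨ 2 = 4
¬(p1 ⊃ p3) ∨ ((p3 ∨ p1) ∨ p2) = 0 ∨ 4 = 4
¬p2 = ¬2 = 4
¬p1 = ¬4 = 2
¬p2 ⊃ ¬p1 = 4 ⊃ 2 = 4
p1 ⊃ p1 = 4 ⊃ 4 = 6
p2 ∨ p2 = 2 ∨ 2 = 2
(p1 ⊃ p1) ∨ (p2 ∨ p2) = 6 ∨ 2 = 6
¬((p1 ⊃ p1) ∨ (p2 ∨ p2)) = ¬6 = 0
(¬p2 ⊃ ¬p1) ⊃ ¬((p1 ⊃ p1) ∨ (p2 ∨ p2)) = 4 ⊃ 0 = 2
(¬(p1 ⊃ p3) ∨ ((p3 ∨ p1) ∨ p2)) ∨ ((¬p2 ⊃ ¬p1) ⊃ ¬((p1 ⊃ p1) ∨ (p2 ∨ p2))) = 4 ∨ 2 = 4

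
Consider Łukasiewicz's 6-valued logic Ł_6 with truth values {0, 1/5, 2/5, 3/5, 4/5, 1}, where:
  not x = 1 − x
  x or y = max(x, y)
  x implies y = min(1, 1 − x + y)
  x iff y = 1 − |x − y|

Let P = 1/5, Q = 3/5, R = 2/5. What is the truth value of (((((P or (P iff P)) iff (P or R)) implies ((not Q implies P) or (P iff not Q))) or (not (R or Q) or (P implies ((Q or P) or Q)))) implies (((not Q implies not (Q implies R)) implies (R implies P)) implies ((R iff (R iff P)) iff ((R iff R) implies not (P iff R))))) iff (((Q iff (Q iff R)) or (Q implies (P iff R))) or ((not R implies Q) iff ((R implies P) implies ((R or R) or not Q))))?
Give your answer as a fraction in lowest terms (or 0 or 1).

P iff P = 1/5 iff 1/5 = 1
P or (P iff P) = 1/5 or 1 = 1
P or R = 1/5 or 2/5 = 2/5
(P or (P iff P)) iff (P or R) = 1 iff 2/5 = 2/5
not Q = not 3/5 = 2/5
not Q implies P = 2/5 implies 1/5 = 4/5
not Q = not 3/5 = 2/5
P iff not Q = 1/5 iff 2/5 = 4/5
(not Q implies P) or (P iff not Q) = 4/5 or 4/5 = 4/5
((P or (P iff P)) iff (P or R)) implies ((not Q implies P) or (P iff not Q)) = 2/5 implies 4/5 = 1
R or Q = 2/5 or 3/5 = 3/5
not (R or Q) = not 3/5 = 2/5
Q or P = 3/5 or 1/5 = 3/5
(Q or P) or Q = 3/5 or 3/5 = 3/5
P implies ((Q or P) or Q) = 1/5 implies 3/5 = 1
not (R or Q) or (P implies ((Q or P) or Q)) = 2/5 or 1 = 1
(((P or (P iff P)) iff (P or R)) implies ((not Q implies P) or (P iff not Q))) or (not (R or Q) or (P implies ((Q or P) or Q))) = 1 or 1 = 1
not Q = not 3/5 = 2/5
Q implies R = 3/5 implies 2/5 = 4/5
not (Q implies R) = not 4/5 = 1/5
not Q implies not (Q implies R) = 2/5 implies 1/5 = 4/5
R implies P = 2/5 implies 1/5 = 4/5
(not Q implies not (Q implies R)) implies (R implies P) = 4/5 implies 4/5 = 1
R iff P = 2/5 iff 1/5 = 4/5
R iff (R iff P) = 2/5 iff 4/5 = 3/5
R iff R = 2/5 iff 2/5 = 1
P iff R = 1/5 iff 2/5 = 4/5
not (P iff R) = not 4/5 = 1/5
(R iff R) implies not (P iff R) = 1 implies 1/5 = 1/5
(R iff (R iff P)) iff ((R iff R) implies not (P iff R)) = 3/5 iff 1/5 = 3/5
((not Q implies not (Q implies R)) implies (R implies P)) implies ((R iff (R iff P)) iff ((R iff R) implies not (P iff R))) = 1 implies 3/5 = 3/5
((((P or (P iff P)) iff (P or R)) implies ((not Q implies P) or (P iff not Q))) or (not (R or Q) or (P implies ((Q or P) or Q)))) implies (((not Q implies not (Q implies R)) implies (R implies P)) implies ((R iff (R iff P)) iff ((R iff R) implies not (P iff R)))) = 1 implies 3/5 = 3/5
Q iff R = 3/5 iff 2/5 = 4/5
Q iff (Q iff R) = 3/5 iff 4/5 = 4/5
P iff R = 1/5 iff 2/5 = 4/5
Q implies (P iff R) = 3/5 implies 4/5 = 1
(Q iff (Q iff R)) or (Q implies (P iff R)) = 4/5 or 1 = 1
not R = not 2/5 = 3/5
not R implies Q = 3/5 implies 3/5 = 1
R implies P = 2/5 implies 1/5 = 4/5
R or R = 2/5 or 2/5 = 2/5
not Q = not 3/5 = 2/5
(R or R) or not Q = 2/5 or 2/5 = 2/5
(R implies P) implies ((R or R) or not Q) = 4/5 implies 2/5 = 3/5
(not R implies Q) iff ((R implies P) implies ((R or R) or not Q)) = 1 iff 3/5 = 3/5
((Q iff (Q iff R)) or (Q implies (P iff R))) or ((not R implies Q) iff ((R implies P) implies ((R or R) or not Q))) = 1 or 3/5 = 1
(((((P or (P iff P)) iff (P or R)) implies ((not Q implies P) or (P iff not Q))) or (not (R or Q) or (P implies ((Q or P) or Q)))) implies (((not Q implies not (Q implies R)) implies (R implies P)) implies ((R iff (R iff P)) iff ((R iff R) implies not (P iff R))))) iff (((Q iff (Q iff R)) or (Q implies (P iff R))) or ((not R implies Q) iff ((R implies P) implies ((R or R) or not Q)))) = 3/5 iff 1 = 3/5

3/5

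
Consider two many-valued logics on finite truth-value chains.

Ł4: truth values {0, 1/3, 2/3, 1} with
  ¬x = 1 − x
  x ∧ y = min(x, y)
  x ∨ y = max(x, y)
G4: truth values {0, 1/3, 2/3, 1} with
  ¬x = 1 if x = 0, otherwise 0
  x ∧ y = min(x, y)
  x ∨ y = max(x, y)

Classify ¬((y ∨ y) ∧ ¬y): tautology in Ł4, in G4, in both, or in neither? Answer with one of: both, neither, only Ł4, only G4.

only G4

In Ł4: at y = 1/3 the value is 2/3 — not a tautology.
In G4: every assignment gives 1 — tautology.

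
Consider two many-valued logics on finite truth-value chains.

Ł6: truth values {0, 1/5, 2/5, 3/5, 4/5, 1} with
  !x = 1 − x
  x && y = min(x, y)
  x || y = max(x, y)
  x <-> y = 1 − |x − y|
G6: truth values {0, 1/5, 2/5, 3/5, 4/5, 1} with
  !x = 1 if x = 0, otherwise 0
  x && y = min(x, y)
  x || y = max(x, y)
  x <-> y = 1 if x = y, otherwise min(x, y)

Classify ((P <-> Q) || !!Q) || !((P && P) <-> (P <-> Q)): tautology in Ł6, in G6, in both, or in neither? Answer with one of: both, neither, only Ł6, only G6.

only G6

In Ł6: at P = 0, Q = 1/5 the value is 4/5 — not a tautology.
In G6: every assignment gives 1 — tautology.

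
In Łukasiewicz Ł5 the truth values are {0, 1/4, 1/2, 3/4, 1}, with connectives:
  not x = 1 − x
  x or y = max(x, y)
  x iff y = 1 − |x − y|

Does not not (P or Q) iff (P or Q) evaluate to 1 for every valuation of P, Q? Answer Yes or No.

Yes

At P = 1/4, Q = 1, for instance:
P or Q = 1/4 or 1 = 1
not (P or Q) = not 1 = 0
not not (P or Q) = not 0 = 1
not not (P or Q) iff (P or Q) = 1 iff 1 = 1
and checking the remaining 24 assignments likewise gives ≥ 1 in every case.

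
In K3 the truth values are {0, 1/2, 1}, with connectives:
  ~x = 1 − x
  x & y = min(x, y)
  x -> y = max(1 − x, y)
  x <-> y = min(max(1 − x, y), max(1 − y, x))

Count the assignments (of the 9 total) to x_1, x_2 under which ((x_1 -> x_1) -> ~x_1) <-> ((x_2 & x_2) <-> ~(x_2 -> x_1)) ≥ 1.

x_1 = 0, x_2 = 0 ↦ 1  ≥
x_1 = 0, x_2 = 1/2 ↦ 1/2  <
x_1 = 0, x_2 = 1 ↦ 1  ≥
x_1 = 1/2, x_2 = 0 ↦ 1/2  <
x_1 = 1/2, x_2 = 1/2 ↦ 1/2  <
x_1 = 1/2, x_2 = 1 ↦ 1/2  <
x_1 = 1, x_2 = 0 ↦ 0  <
x_1 = 1, x_2 = 1/2 ↦ 1/2  <
x_1 = 1, x_2 = 1 ↦ 1  ≥
So 3 of the 9 assignments meet the threshold.

3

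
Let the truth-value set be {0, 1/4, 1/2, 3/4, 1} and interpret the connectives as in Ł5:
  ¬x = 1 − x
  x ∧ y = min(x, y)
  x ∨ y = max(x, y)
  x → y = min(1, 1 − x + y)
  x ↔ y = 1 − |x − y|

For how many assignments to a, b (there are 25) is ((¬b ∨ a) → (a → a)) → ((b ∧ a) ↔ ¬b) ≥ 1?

value 1: 5 assignments (counts)
value 3/4: 4 assignments
value 1/2: 8 assignments
value 1/4: 2 assignments
value 0: 6 assignments
So 5 of the 25 assignments meet the threshold.

5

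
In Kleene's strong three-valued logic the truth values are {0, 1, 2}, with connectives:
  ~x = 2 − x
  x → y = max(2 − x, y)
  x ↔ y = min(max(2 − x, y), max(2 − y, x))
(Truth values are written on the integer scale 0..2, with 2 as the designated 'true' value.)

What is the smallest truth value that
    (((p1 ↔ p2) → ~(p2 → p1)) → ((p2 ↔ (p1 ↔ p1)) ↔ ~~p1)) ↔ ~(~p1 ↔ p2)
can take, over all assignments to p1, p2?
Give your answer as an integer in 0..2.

Take p1 = 0, p2 = 1:
p1 ↔ p2 = 0 ↔ 1 = 1
p2 → p1 = 1 → 0 = 1
~(p2 → p1) = ~1 = 1
(p1 ↔ p2) → ~(p2 → p1) = 1 → 1 = 1
p1 ↔ p1 = 0 ↔ 0 = 2
p2 ↔ (p1 ↔ p1) = 1 ↔ 2 = 1
~p1 = ~0 = 2
~~p1 = ~2 = 0
(p2 ↔ (p1 ↔ p1)) ↔ ~~p1 = 1 ↔ 0 = 1
((p1 ↔ p2) → ~(p2 → p1)) → ((p2 ↔ (p1 ↔ p1)) ↔ ~~p1) = 1 → 1 = 1
~p1 = ~0 = 2
~p1 ↔ p2 = 2 ↔ 1 = 1
~(~p1 ↔ p2) = ~1 = 1
(((p1 ↔ p2) → ~(p2 → p1)) → ((p2 ↔ (p1 ↔ p1)) ↔ ~~p1)) ↔ ~(~p1 ↔ p2) = 1 ↔ 1 = 1
No assignment yields a value below 1, so this is the minimum.

1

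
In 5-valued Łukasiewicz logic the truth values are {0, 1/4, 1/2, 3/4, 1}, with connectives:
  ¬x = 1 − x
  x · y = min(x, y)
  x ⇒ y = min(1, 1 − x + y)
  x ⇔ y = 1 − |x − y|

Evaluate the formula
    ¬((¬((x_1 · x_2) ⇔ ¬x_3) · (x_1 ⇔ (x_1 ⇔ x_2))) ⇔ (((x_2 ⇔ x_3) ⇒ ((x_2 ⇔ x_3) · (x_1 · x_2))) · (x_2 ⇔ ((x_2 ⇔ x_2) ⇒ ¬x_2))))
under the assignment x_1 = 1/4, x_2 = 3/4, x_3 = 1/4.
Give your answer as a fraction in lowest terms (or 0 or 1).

0

x_1 · x_2 = 1/4 · 3/4 = 1/4
¬x_3 = ¬1/4 = 3/4
(x_1 · x_2) ⇔ ¬x_3 = 1/4 ⇔ 3/4 = 1/2
¬((x_1 · x_2) ⇔ ¬x_3) = ¬1/2 = 1/2
x_1 ⇔ x_2 = 1/4 ⇔ 3/4 = 1/2
x_1 ⇔ (x_1 ⇔ x_2) = 1/4 ⇔ 1/2 = 3/4
¬((x_1 · x_2) ⇔ ¬x_3) · (x_1 ⇔ (x_1 ⇔ x_2)) = 1/2 · 3/4 = 1/2
x_2 ⇔ x_3 = 3/4 ⇔ 1/4 = 1/2
x_2 ⇔ x_3 = 3/4 ⇔ 1/4 = 1/2
x_1 · x_2 = 1/4 · 3/4 = 1/4
(x_2 ⇔ x_3) · (x_1 · x_2) = 1/2 · 1/4 = 1/4
(x_2 ⇔ x_3) ⇒ ((x_2 ⇔ x_3) · (x_1 · x_2)) = 1/2 ⇒ 1/4 = 3/4
x_2 ⇔ x_2 = 3/4 ⇔ 3/4 = 1
¬x_2 = ¬3/4 = 1/4
(x_2 ⇔ x_2) ⇒ ¬x_2 = 1 ⇒ 1/4 = 1/4
x_2 ⇔ ((x_2 ⇔ x_2) ⇒ ¬x_2) = 3/4 ⇔ 1/4 = 1/2
((x_2 ⇔ x_3) ⇒ ((x_2 ⇔ x_3) · (x_1 · x_2))) · (x_2 ⇔ ((x_2 ⇔ x_2) ⇒ ¬x_2)) = 3/4 · 1/2 = 1/2
(¬((x_1 · x_2) ⇔ ¬x_3) · (x_1 ⇔ (x_1 ⇔ x_2))) ⇔ (((x_2 ⇔ x_3) ⇒ ((x_2 ⇔ x_3) · (x_1 · x_2))) · (x_2 ⇔ ((x_2 ⇔ x_2) ⇒ ¬x_2))) = 1/2 ⇔ 1/2 = 1
¬((¬((x_1 · x_2) ⇔ ¬x_3) · (x_1 ⇔ (x_1 ⇔ x_2))) ⇔ (((x_2 ⇔ x_3) ⇒ ((x_2 ⇔ x_3) · (x_1 · x_2))) · (x_2 ⇔ ((x_2 ⇔ x_2) ⇒ ¬x_2)))) = ¬1 = 0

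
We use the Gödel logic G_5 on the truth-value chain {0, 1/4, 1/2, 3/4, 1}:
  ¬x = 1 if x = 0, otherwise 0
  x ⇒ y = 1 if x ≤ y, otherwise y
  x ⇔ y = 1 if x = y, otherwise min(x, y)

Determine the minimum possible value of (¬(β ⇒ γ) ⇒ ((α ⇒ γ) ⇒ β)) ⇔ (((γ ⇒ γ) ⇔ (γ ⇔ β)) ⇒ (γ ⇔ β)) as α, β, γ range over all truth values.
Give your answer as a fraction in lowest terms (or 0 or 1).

1/4

Take α = 0, β = 1/4, γ = 0:
β ⇒ γ = 1/4 ⇒ 0 = 0
¬(β ⇒ γ) = ¬0 = 1
α ⇒ γ = 0 ⇒ 0 = 1
(α ⇒ γ) ⇒ β = 1 ⇒ 1/4 = 1/4
¬(β ⇒ γ) ⇒ ((α ⇒ γ) ⇒ β) = 1 ⇒ 1/4 = 1/4
γ ⇒ γ = 0 ⇒ 0 = 1
γ ⇔ β = 0 ⇔ 1/4 = 0
(γ ⇒ γ) ⇔ (γ ⇔ β) = 1 ⇔ 0 = 0
γ ⇔ β = 0 ⇔ 1/4 = 0
((γ ⇒ γ) ⇔ (γ ⇔ β)) ⇒ (γ ⇔ β) = 0 ⇒ 0 = 1
(¬(β ⇒ γ) ⇒ ((α ⇒ γ) ⇒ β)) ⇔ (((γ ⇒ γ) ⇔ (γ ⇔ β)) ⇒ (γ ⇔ β)) = 1/4 ⇔ 1 = 1/4
No assignment yields a value below 1/4, so this is the minimum.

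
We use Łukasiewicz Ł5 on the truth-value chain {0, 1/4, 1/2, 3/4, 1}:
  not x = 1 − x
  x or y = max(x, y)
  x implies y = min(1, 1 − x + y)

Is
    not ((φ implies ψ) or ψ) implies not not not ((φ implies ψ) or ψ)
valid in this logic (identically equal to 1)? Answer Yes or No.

Yes

At φ = 3/4, ψ = 1/4, for instance:
φ implies ψ = 3/4 implies 1/4 = 1/2
(φ implies ψ) or ψ = 1/2 or 1/4 = 1/2
not ((φ implies ψ) or ψ) = not 1/2 = 1/2
not not ((φ implies ψ) or ψ) = not 1/2 = 1/2
not not not ((φ implies ψ) or ψ) = not 1/2 = 1/2
not ((φ implies ψ) or ψ) implies not not not ((φ implies ψ) or ψ) = 1/2 implies 1/2 = 1
and checking the remaining 24 assignments likewise gives ≥ 1 in every case.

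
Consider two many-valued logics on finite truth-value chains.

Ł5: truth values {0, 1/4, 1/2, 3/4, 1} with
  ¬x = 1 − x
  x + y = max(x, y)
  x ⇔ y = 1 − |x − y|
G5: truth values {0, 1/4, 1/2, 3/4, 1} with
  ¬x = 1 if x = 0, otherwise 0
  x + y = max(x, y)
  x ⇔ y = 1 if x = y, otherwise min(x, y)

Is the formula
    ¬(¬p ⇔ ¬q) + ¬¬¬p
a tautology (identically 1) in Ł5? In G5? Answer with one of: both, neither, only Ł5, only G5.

neither

In Ł5: at p = 1/4, q = 0 the value is 3/4 — not a tautology.
In G5: at p = 1/4, q = 1/4 the value is 0 — not a tautology.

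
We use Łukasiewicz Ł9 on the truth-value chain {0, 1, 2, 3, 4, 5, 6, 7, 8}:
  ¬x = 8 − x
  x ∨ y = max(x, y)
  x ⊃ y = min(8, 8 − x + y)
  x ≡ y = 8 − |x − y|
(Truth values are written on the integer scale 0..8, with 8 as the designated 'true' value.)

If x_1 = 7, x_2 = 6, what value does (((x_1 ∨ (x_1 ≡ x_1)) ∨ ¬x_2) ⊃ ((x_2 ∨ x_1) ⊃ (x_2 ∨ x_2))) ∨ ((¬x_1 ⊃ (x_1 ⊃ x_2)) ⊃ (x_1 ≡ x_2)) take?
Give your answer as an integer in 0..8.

x_1 ≡ x_1 = 7 ≡ 7 = 8
x_1 ∨ (x_1 ≡ x_1) = 7 ∨ 8 = 8
¬x_2 = ¬6 = 2
(x_1 ∨ (x_1 ≡ x_1)) ∨ ¬x_2 = 8 ∨ 2 = 8
x_2 ∨ x_1 = 6 ∨ 7 = 7
x_2 ∨ x_2 = 6 ∨ 6 = 6
(x_2 ∨ x_1) ⊃ (x_2 ∨ x_2) = 7 ⊃ 6 = 7
((x_1 ∨ (x_1 ≡ x_1)) ∨ ¬x_2) ⊃ ((x_2 ∨ x_1) ⊃ (x_2 ∨ x_2)) = 8 ⊃ 7 = 7
¬x_1 = ¬7 = 1
x_1 ⊃ x_2 = 7 ⊃ 6 = 7
¬x_1 ⊃ (x_1 ⊃ x_2) = 1 ⊃ 7 = 8
x_1 ≡ x_2 = 7 ≡ 6 = 7
(¬x_1 ⊃ (x_1 ⊃ x_2)) ⊃ (x_1 ≡ x_2) = 8 ⊃ 7 = 7
(((x_1 ∨ (x_1 ≡ x_1)) ∨ ¬x_2) ⊃ ((x_2 ∨ x_1) ⊃ (x_2 ∨ x_2))) ∨ ((¬x_1 ⊃ (x_1 ⊃ x_2)) ⊃ (x_1 ≡ x_2)) = 7 ∨ 7 = 7

7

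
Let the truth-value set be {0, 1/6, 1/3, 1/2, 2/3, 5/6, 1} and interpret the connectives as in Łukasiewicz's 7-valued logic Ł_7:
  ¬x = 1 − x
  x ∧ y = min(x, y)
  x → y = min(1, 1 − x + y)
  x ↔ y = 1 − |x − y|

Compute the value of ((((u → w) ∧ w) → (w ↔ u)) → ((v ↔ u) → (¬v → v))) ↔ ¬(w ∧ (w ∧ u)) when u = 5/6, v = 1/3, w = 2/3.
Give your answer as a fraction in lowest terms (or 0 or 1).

u → w = 5/6 → 2/3 = 5/6
(u → w) ∧ w = 5/6 ∧ 2/3 = 2/3
w ↔ u = 2/3 ↔ 5/6 = 5/6
((u → w) ∧ w) → (w ↔ u) = 2/3 → 5/6 = 1
v ↔ u = 1/3 ↔ 5/6 = 1/2
¬v = ¬1/3 = 2/3
¬v → v = 2/3 → 1/3 = 2/3
(v ↔ u) → (¬v → v) = 1/2 → 2/3 = 1
(((u → w) ∧ w) → (w ↔ u)) → ((v ↔ u) → (¬v → v)) = 1 → 1 = 1
w ∧ u = 2/3 ∧ 5/6 = 2/3
w ∧ (w ∧ u) = 2/3 ∧ 2/3 = 2/3
¬(w ∧ (w ∧ u)) = ¬2/3 = 1/3
((((u → w) ∧ w) → (w ↔ u)) → ((v ↔ u) → (¬v → v))) ↔ ¬(w ∧ (w ∧ u)) = 1 ↔ 1/3 = 1/3

1/3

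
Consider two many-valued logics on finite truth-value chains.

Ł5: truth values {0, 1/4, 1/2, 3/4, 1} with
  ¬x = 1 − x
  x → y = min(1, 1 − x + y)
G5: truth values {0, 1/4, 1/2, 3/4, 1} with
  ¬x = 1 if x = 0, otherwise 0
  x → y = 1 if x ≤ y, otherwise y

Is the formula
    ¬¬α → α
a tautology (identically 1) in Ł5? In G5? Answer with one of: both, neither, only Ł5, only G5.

In Ł5: every assignment gives 1 — tautology.
In G5: at α = 1/4 the value is 1/4 — not a tautology.

only Ł5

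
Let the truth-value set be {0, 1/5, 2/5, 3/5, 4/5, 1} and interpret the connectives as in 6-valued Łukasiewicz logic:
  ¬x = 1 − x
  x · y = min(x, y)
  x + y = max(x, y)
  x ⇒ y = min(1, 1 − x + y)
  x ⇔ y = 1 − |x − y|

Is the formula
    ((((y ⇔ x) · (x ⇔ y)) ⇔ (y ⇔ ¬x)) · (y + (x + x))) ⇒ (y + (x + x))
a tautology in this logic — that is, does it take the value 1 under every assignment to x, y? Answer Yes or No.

Yes

At x = 4/5, y = 1, for instance:
y ⇔ x = 1 ⇔ 4/5 = 4/5
x ⇔ y = 4/5 ⇔ 1 = 4/5
(y ⇔ x) · (x ⇔ y) = 4/5 · 4/5 = 4/5
¬x = ¬4/5 = 1/5
y ⇔ ¬x = 1 ⇔ 1/5 = 1/5
((y ⇔ x) · (x ⇔ y)) ⇔ (y ⇔ ¬x) = 4/5 ⇔ 1/5 = 2/5
x + x = 4/5 + 4/5 = 4/5
y + (x + x) = 1 + 4/5 = 1
(((y ⇔ x) · (x ⇔ y)) ⇔ (y ⇔ ¬x)) · (y + (x + x)) = 2/5 · 1 = 2/5
((((y ⇔ x) · (x ⇔ y)) ⇔ (y ⇔ ¬x)) · (y + (x + x))) ⇒ (y + (x + x)) = 2/5 ⇒ 1 = 1
and checking the remaining 35 assignments likewise gives ≥ 1 in every case.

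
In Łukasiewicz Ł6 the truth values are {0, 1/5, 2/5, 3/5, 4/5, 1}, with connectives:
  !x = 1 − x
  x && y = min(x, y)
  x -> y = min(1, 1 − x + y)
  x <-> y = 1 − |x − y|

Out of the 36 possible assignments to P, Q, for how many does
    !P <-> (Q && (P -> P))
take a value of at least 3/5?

24

value 1: 6 assignments (counts)
value 4/5: 10 assignments (counts)
value 3/5: 8 assignments (counts)
value 2/5: 6 assignments
value 1/5: 4 assignments
value 0: 2 assignments
So 24 of the 36 assignments meet the threshold.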